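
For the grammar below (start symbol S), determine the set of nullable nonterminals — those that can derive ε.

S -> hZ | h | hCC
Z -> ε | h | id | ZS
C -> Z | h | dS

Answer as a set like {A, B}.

{C, Z}

Directly nullable (have an ε-rule): {Z}.
C is nullable via C -> Z (every symbol on the right is already known nullable).
Not nullable: S — each has a terminal in every rule's right-hand side or depends on a non-nullable symbol.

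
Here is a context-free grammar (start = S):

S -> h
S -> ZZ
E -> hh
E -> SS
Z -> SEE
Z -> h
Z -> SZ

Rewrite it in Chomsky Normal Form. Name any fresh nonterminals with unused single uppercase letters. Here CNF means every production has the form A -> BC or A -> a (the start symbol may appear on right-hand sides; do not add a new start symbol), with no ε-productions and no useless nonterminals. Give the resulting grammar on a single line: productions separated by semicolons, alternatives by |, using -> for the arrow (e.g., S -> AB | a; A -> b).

No ε-productions.
No unit productions to eliminate.
TERM: introduce A -> h and substitute in every rule of length ≥2.
BIN: Z -> SEE becomes Z -> SB, B -> EE.

S -> h | ZZ; A -> h; B -> EE; E -> AA | SS; Z -> h | SB | SZ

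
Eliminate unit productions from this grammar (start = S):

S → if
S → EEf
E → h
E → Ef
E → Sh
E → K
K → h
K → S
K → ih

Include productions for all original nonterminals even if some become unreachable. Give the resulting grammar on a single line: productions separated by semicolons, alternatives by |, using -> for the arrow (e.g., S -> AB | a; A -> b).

S -> if | EEf; E -> h | Ef | Sh | if | ih | EEf; K -> h | if | ih | EEf

Unit productions: E->K, K->S.
Unit pairs (A ⇒* B via units): (E,K), (E,S), (K,S).
S: inherits non-unit rules of {S} → EEf | if.
E: inherits non-unit rules of {E, K, S} → EEf | Ef | Sh | h | if | ih.
K: inherits non-unit rules of {K, S} → EEf | h | if | ih.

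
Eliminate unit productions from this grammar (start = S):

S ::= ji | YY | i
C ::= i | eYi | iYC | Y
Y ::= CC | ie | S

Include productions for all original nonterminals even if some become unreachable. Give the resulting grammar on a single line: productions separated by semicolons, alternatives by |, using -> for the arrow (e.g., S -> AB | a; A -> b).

Unit productions: C->Y, Y->S.
Unit pairs (A ⇒* B via units): (C,S), (C,Y), (Y,S).
S: inherits non-unit rules of {S} → YY | i | ji.
C: inherits non-unit rules of {C, S, Y} → CC | YY | eYi | i | iYC | ie | ji.
Y: inherits non-unit rules of {S, Y} → CC | YY | i | ie | ji.

S -> i | YY | ji; C -> i | CC | YY | ie | ji | eYi | iYC; Y -> i | CC | YY | ie | ji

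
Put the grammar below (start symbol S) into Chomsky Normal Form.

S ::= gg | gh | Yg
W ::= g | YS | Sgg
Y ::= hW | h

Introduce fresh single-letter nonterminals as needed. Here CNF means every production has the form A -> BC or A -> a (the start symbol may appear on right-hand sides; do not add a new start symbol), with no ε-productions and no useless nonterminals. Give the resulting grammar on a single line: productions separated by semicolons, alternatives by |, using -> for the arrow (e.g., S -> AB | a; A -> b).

S -> AA | AB | YA; A -> g; B -> h; C -> AA; W -> g | SC | YS; Y -> h | BW

No ε-productions.
No unit productions to eliminate.
TERM: introduce A -> g, B -> h and substitute in every rule of length ≥2.
BIN: W -> SAA becomes W -> SC, C -> AA.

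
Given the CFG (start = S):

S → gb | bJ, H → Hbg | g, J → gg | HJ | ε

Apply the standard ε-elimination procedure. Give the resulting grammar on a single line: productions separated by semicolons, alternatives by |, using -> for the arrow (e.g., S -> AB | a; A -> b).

Nullable set: {J}.
S -> bJ: J nullable, giving b | bJ.
Drop J -> ε.
J -> HJ: J nullable, giving H | HJ.
Unchanged (no nullable symbols): S -> gb; H -> Hbg; H -> g; J -> gg.

S -> b | bJ | gb; H -> g | Hbg; J -> H | HJ | gg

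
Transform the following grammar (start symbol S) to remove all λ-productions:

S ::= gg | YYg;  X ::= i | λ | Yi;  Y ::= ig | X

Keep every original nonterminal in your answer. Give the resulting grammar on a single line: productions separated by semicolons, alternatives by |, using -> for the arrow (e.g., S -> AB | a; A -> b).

S -> g | Yg | gg | YYg; X -> i | Yi; Y -> X | ig

Nullable set: {X, Y}.
S -> YYg: Y, Y nullable, giving YYg | Yg | g.
Drop X -> λ.
X -> Yi: Y nullable, giving Yi | i.
Y -> X: X nullable, giving X.
Unchanged (no nullable symbols): S -> gg; X -> i; Y -> ig.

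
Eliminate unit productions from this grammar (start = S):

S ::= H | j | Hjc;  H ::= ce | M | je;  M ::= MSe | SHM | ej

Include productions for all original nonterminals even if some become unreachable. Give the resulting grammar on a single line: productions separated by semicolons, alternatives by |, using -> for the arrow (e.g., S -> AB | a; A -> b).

Unit productions: H->M, S->H.
Unit pairs (A ⇒* B via units): (H,M), (S,H), (S,M).
S: inherits non-unit rules of {H, M, S} → Hjc | MSe | SHM | ce | ej | j | je.
H: inherits non-unit rules of {H, M} → MSe | SHM | ce | ej | je.
M: inherits non-unit rules of {M} → MSe | SHM | ej.

S -> j | ce | ej | je | Hjc | MSe | SHM; H -> ce | ej | je | MSe | SHM; M -> ej | MSe | SHM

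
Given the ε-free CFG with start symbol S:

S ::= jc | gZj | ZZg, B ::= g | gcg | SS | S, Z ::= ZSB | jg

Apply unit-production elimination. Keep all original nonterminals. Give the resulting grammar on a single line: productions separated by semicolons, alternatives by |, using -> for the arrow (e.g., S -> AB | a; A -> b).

Unit productions: B->S.
Unit pairs (A ⇒* B via units): (B,S).
S: inherits non-unit rules of {S} → ZZg | gZj | jc.
B: inherits non-unit rules of {B, S} → SS | ZZg | g | gZj | gcg | jc.
Z: inherits non-unit rules of {Z} → ZSB | jg.

S -> jc | ZZg | gZj; B -> g | SS | jc | ZZg | gZj | gcg; Z -> jg | ZSB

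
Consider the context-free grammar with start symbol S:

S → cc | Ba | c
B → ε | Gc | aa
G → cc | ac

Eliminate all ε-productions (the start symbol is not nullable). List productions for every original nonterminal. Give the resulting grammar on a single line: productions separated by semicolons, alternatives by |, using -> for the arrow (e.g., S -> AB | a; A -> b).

S -> a | c | Ba | cc; B -> Gc | aa; G -> ac | cc

Nullable set: {B}.
S -> Ba: B nullable, giving Ba | a.
Drop B -> ε.
Unchanged (no nullable symbols): S -> c; S -> cc; B -> Gc; B -> aa; G -> ac; G -> cc.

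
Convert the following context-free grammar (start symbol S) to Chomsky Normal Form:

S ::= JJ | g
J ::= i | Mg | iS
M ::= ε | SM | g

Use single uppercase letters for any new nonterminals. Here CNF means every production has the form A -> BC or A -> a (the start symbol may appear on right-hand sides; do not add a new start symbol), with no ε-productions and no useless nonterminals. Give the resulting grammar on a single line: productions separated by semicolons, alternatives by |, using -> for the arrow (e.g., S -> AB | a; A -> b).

S -> g | JJ; A -> g; B -> i; J -> g | i | BS | MA; M -> g | JJ | SM

Nullable: {M}; after ε-elimination: S -> g | JJ; J -> g | i | Mg | iS; M -> S | g | SM.
After unit-elimination: S -> g | JJ; J -> g | i | Mg | iS; M -> g | JJ | SM.
TERM: introduce A -> g, B -> i and substitute in every rule of length ≥2.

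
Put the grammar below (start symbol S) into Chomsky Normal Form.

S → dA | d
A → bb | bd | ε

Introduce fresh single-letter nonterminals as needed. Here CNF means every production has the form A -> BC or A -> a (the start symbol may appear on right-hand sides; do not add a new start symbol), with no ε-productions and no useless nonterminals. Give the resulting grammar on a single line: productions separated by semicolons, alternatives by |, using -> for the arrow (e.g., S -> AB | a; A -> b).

S -> d | CA; A -> BB | BC; B -> b; C -> d

Nullable: {A}; after ε-elimination: S -> d | dA; A -> bb | bd.
No unit productions to eliminate.
TERM: introduce B -> b, C -> d and substitute in every rule of length ≥2.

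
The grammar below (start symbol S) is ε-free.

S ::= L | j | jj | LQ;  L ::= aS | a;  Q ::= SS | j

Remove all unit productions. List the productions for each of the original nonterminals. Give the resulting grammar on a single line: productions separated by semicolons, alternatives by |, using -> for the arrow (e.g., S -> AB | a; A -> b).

S -> a | j | LQ | aS | jj; L -> a | aS; Q -> j | SS

Unit productions: S->L.
Unit pairs (A ⇒* B via units): (S,L).
S: inherits non-unit rules of {L, S} → LQ | a | aS | j | jj.
L: inherits non-unit rules of {L} → a | aS.
Q: inherits non-unit rules of {Q} → SS | j.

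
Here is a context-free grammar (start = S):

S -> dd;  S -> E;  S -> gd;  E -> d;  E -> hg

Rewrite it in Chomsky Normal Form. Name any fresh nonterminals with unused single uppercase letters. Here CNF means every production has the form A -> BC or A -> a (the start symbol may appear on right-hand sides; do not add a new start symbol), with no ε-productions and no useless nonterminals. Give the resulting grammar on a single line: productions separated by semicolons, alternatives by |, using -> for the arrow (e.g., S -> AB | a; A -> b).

S -> d | AB | BC | CC; A -> h; B -> g; C -> d

No ε-productions.
After unit-elimination: S -> d | dd | gd | hg; E -> d | hg.
TERM: introduce C -> d, B -> g, A -> h and substitute in every rule of length ≥2.
Drop unreachable/unproductive: E.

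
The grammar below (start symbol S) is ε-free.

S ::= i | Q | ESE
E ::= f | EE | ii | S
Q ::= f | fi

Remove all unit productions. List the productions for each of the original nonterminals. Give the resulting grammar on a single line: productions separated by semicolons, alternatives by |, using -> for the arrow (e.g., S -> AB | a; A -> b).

S -> f | i | fi | ESE; E -> f | i | EE | fi | ii | ESE; Q -> f | fi

Unit productions: E->S, S->Q.
Unit pairs (A ⇒* B via units): (E,Q), (E,S), (S,Q).
S: inherits non-unit rules of {Q, S} → ESE | f | fi | i.
E: inherits non-unit rules of {E, Q, S} → EE | ESE | f | fi | i | ii.
Q: inherits non-unit rules of {Q} → f | fi.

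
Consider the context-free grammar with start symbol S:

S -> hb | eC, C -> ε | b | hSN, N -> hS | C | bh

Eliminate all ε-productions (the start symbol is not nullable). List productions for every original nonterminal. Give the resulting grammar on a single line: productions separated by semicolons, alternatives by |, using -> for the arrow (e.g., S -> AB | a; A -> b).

S -> e | eC | hb; C -> b | hS | hSN; N -> C | bh | hS

Nullable set: {C, N}.
S -> eC: C nullable, giving e | eC.
Drop C -> ε.
C -> hSN: N nullable, giving hS | hSN.
N -> C: C nullable, giving C.
Unchanged (no nullable symbols): S -> hb; C -> b; N -> bh; N -> hS.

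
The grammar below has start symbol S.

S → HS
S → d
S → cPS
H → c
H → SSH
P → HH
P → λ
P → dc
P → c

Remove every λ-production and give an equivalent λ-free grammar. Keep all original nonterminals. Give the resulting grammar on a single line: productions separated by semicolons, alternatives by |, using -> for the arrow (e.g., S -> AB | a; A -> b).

Nullable set: {P}.
S -> cPS: P nullable, giving cPS | cS.
Drop P -> λ.
Unchanged (no nullable symbols): S -> HS; S -> d; H -> SSH; H -> c; P -> HH; P -> c; P -> dc.

S -> d | HS | cS | cPS; H -> c | SSH; P -> c | HH | dc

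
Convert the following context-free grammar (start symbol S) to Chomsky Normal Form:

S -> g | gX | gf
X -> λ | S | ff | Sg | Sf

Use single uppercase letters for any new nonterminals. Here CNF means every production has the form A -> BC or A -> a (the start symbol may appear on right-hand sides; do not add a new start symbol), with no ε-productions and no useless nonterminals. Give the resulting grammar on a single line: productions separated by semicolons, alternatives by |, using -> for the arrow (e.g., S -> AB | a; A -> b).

S -> g | AB | AX; A -> g; B -> f; X -> g | AB | AX | BB | SA | SB

Nullable: {X}; after ε-elimination: S -> g | gX | gf; X -> S | Sf | Sg | ff.
After unit-elimination: S -> g | gX | gf; X -> g | Sf | Sg | ff | gX | gf.
TERM: introduce B -> f, A -> g and substitute in every rule of length ≥2.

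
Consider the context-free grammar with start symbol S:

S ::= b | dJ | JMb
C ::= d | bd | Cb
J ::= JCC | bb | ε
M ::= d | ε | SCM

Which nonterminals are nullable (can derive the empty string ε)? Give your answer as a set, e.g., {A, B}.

Directly nullable (have an ε-rule): {J, M}.
Not nullable: C, S — each has a terminal in every rule's right-hand side or depends on a non-nullable symbol.

{J, M}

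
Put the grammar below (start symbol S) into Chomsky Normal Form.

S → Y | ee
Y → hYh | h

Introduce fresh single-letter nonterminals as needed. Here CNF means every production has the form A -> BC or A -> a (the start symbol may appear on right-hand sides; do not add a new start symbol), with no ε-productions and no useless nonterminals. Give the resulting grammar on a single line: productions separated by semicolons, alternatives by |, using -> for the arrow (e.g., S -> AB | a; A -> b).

No ε-productions.
After unit-elimination: S -> h | ee | hYh; Y -> h | hYh.
TERM: introduce A -> e, B -> h and substitute in every rule of length ≥2.
BIN: S -> BYB becomes S -> BC, C -> YB; Y -> BYB becomes Y -> BD, D -> YB.

S -> h | AA | BC; A -> e; B -> h; C -> YB; D -> YB; Y -> h | BD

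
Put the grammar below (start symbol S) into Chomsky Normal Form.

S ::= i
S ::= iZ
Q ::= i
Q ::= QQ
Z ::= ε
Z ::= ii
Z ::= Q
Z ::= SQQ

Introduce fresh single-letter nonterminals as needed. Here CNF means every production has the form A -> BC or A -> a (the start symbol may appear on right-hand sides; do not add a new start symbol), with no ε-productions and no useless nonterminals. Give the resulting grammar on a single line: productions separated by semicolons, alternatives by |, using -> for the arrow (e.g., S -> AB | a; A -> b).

Nullable: {Z}; after ε-elimination: S -> i | iZ; Q -> i | QQ; Z -> Q | ii | SQQ.
After unit-elimination: S -> i | iZ; Q -> i | QQ; Z -> i | QQ | ii | SQQ.
TERM: introduce A -> i and substitute in every rule of length ≥2.
BIN: Z -> SQQ becomes Z -> SB, B -> QQ.

S -> i | AZ; A -> i; B -> QQ; Q -> i | QQ; Z -> i | AA | QQ | SB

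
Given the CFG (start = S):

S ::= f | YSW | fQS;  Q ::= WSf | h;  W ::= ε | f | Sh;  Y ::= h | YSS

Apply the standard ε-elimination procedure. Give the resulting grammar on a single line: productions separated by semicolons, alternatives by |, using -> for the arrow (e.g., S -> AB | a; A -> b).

Nullable set: {W}.
S -> YSW: W nullable, giving YS | YSW.
Q -> WSf: W nullable, giving Sf | WSf.
Drop W -> ε.
Unchanged (no nullable symbols): S -> f; S -> fQS; Q -> h; W -> Sh; W -> f; Y -> YSS; Y -> h.

S -> f | YS | YSW | fQS; Q -> h | Sf | WSf; W -> f | Sh; Y -> h | YSS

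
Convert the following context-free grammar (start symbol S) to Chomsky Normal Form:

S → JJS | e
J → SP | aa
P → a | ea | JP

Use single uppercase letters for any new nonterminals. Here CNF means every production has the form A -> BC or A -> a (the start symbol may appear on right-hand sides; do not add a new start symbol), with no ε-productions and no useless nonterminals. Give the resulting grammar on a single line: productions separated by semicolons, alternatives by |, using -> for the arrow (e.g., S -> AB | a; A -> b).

No ε-productions.
No unit productions to eliminate.
TERM: introduce A -> a, B -> e and substitute in every rule of length ≥2.
BIN: S -> JJS becomes S -> JC, C -> JS.

S -> e | JC; A -> a; B -> e; C -> JS; J -> AA | SP; P -> a | BA | JP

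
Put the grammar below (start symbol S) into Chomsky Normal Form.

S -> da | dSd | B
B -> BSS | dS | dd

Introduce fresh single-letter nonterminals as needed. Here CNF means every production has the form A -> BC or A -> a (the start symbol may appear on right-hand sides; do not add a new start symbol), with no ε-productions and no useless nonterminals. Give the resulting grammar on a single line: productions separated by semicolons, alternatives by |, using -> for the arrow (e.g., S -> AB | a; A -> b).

No ε-productions.
After unit-elimination: S -> dS | da | dd | BSS | dSd; B -> dS | dd | BSS.
TERM: introduce C -> a, A -> d and substitute in every rule of length ≥2.
BIN: B -> BSS becomes B -> BD, D -> SS; S -> ASA becomes S -> AE, E -> SA; S -> BSS becomes S -> BF, F -> SS.

S -> AA | AC | AE | AS | BF; A -> d; B -> AA | AS | BD; C -> a; D -> SS; E -> SA; F -> SS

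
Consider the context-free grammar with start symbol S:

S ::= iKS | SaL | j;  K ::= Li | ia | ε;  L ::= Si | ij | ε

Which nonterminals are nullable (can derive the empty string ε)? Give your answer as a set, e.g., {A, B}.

{K, L}

Directly nullable (have an ε-rule): {K, L}.
Not nullable: S — each has a terminal in every rule's right-hand side or depends on a non-nullable symbol.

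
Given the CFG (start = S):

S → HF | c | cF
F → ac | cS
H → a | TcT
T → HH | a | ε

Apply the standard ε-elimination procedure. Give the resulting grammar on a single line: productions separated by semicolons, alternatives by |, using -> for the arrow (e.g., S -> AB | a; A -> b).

Nullable set: {T}.
H -> TcT: T, T nullable, giving Tc | TcT | c | cT.
Drop T -> ε.
Unchanged (no nullable symbols): S -> HF; S -> c; S -> cF; F -> ac; F -> cS; H -> a; T -> HH; T -> a.

S -> c | HF | cF; F -> ac | cS; H -> a | c | Tc | cT | TcT; T -> a | HH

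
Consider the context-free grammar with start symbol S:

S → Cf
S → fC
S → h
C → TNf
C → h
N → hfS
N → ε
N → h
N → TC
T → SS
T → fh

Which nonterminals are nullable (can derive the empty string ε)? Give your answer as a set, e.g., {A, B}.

Directly nullable (have an ε-rule): {N}.
Not nullable: C, S, T — each has a terminal in every rule's right-hand side or depends on a non-nullable symbol.

{N}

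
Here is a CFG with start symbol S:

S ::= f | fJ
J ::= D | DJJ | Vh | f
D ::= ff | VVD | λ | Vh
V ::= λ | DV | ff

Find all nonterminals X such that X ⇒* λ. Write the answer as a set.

Directly nullable (have an ε-rule): {D, V}.
J is nullable via J -> D (every symbol on the right is already known nullable).
Not nullable: S — each has a terminal in every rule's right-hand side or depends on a non-nullable symbol.

{D, J, V}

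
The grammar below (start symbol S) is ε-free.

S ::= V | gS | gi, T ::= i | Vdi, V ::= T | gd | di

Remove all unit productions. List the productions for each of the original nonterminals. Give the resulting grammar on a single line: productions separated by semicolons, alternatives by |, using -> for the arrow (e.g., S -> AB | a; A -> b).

Unit productions: S->V, V->T.
Unit pairs (A ⇒* B via units): (S,T), (S,V), (V,T).
S: inherits non-unit rules of {S, T, V} → Vdi | di | gS | gd | gi | i.
T: inherits non-unit rules of {T} → Vdi | i.
V: inherits non-unit rules of {T, V} → Vdi | di | gd | i.

S -> i | di | gS | gd | gi | Vdi; T -> i | Vdi; V -> i | di | gd | Vdi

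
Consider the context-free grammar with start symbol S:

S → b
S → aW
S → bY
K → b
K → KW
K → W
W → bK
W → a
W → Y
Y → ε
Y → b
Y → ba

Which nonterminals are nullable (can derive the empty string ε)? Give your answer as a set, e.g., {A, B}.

{K, W, Y}

Directly nullable (have an ε-rule): {Y}.
W is nullable via W -> Y (every symbol on the right is already known nullable).
K is nullable via K -> W (every symbol on the right is already known nullable).
Not nullable: S — each has a terminal in every rule's right-hand side or depends on a non-nullable symbol.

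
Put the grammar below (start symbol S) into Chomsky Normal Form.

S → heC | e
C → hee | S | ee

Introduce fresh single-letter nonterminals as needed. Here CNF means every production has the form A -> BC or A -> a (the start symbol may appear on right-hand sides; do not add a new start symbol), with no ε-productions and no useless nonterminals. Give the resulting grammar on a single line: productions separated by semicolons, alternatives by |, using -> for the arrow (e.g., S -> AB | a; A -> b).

No ε-productions.
After unit-elimination: S -> e | heC; C -> e | ee | heC | hee.
TERM: introduce A -> e, B -> h and substitute in every rule of length ≥2.
BIN: C -> BAA becomes C -> BD, D -> AA; C -> BAC becomes C -> BE, E -> AC; S -> BAC becomes S -> BF, F -> AC.

S -> e | BF; A -> e; B -> h; C -> e | AA | BD | BE; D -> AA; E -> AC; F -> AC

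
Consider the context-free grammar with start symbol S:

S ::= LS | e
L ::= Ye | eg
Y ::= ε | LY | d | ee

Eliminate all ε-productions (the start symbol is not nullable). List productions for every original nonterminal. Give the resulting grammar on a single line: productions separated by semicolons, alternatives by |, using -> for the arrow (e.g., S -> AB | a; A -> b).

Nullable set: {Y}.
L -> Ye: Y nullable, giving Ye | e.
Drop Y -> ε.
Y -> LY: Y nullable, giving L | LY.
Unchanged (no nullable symbols): S -> LS; S -> e; L -> eg; Y -> d; Y -> ee.

S -> e | LS; L -> e | Ye | eg; Y -> L | d | LY | ee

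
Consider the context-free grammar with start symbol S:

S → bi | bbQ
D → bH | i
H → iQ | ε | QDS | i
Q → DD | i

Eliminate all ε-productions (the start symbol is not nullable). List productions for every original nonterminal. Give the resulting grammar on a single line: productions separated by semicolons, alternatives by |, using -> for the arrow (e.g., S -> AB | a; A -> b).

Nullable set: {H}.
D -> bH: H nullable, giving b | bH.
Drop H -> ε.
Unchanged (no nullable symbols): S -> bbQ; S -> bi; D -> i; H -> QDS; H -> i; H -> iQ; Q -> DD; Q -> i.

S -> bi | bbQ; D -> b | i | bH; H -> i | iQ | QDS; Q -> i | DD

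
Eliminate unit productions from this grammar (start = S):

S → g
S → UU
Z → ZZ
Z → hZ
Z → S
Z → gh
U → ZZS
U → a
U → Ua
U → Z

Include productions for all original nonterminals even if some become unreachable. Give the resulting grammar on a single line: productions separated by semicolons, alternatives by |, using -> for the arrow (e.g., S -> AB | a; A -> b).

Unit productions: U->Z, Z->S.
Unit pairs (A ⇒* B via units): (U,S), (U,Z), (Z,S).
S: inherits non-unit rules of {S} → UU | g.
U: inherits non-unit rules of {S, U, Z} → UU | Ua | ZZ | ZZS | a | g | gh | hZ.
Z: inherits non-unit rules of {S, Z} → UU | ZZ | g | gh | hZ.

S -> g | UU; U -> a | g | UU | Ua | ZZ | gh | hZ | ZZS; Z -> g | UU | ZZ | gh | hZ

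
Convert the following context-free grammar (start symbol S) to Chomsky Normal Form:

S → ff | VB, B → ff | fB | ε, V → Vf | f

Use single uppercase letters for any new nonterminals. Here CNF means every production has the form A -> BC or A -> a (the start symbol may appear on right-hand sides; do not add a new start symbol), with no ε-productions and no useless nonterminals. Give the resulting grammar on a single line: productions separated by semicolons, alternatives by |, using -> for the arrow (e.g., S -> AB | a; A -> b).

Nullable: {B}; after ε-elimination: S -> V | VB | ff; B -> f | fB | ff; V -> f | Vf.
After unit-elimination: S -> f | VB | Vf | ff; B -> f | fB | ff; V -> f | Vf.
TERM: introduce A -> f and substitute in every rule of length ≥2.

S -> f | AA | VA | VB; A -> f; B -> f | AA | AB; V -> f | VA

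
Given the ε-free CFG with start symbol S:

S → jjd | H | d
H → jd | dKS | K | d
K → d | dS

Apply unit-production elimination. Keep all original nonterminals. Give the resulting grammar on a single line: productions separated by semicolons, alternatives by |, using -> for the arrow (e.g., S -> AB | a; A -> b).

Unit productions: H->K, S->H.
Unit pairs (A ⇒* B via units): (H,K), (S,H), (S,K).
S: inherits non-unit rules of {H, K, S} → d | dKS | dS | jd | jjd.
H: inherits non-unit rules of {H, K} → d | dKS | dS | jd.
K: inherits non-unit rules of {K} → d | dS.

S -> d | dS | jd | dKS | jjd; H -> d | dS | jd | dKS; K -> d | dS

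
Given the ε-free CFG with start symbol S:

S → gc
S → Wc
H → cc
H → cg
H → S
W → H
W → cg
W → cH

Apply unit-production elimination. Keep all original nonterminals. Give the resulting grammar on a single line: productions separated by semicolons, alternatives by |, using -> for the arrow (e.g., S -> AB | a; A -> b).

S -> Wc | gc; H -> Wc | cc | cg | gc; W -> Wc | cH | cc | cg | gc

Unit productions: H->S, W->H.
Unit pairs (A ⇒* B via units): (H,S), (W,H), (W,S).
S: inherits non-unit rules of {S} → Wc | gc.
H: inherits non-unit rules of {H, S} → Wc | cc | cg | gc.
W: inherits non-unit rules of {H, S, W} → Wc | cH | cc | cg | gc.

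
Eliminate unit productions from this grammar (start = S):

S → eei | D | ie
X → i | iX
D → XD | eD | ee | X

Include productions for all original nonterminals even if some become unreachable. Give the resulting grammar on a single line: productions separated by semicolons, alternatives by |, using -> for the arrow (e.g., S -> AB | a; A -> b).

S -> i | XD | eD | ee | iX | ie | eei; D -> i | XD | eD | ee | iX; X -> i | iX

Unit productions: D->X, S->D.
Unit pairs (A ⇒* B via units): (D,X), (S,D), (S,X).
S: inherits non-unit rules of {D, S, X} → XD | eD | ee | eei | i | iX | ie.
D: inherits non-unit rules of {D, X} → XD | eD | ee | i | iX.
X: inherits non-unit rules of {X} → i | iX.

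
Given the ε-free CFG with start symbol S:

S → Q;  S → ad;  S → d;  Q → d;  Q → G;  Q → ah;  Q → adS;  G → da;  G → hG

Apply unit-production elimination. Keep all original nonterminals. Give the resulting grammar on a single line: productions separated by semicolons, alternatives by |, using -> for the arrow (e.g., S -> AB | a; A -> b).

S -> d | ad | ah | da | hG | adS; G -> da | hG; Q -> d | ah | da | hG | adS

Unit productions: Q->G, S->Q.
Unit pairs (A ⇒* B via units): (Q,G), (S,G), (S,Q).
S: inherits non-unit rules of {G, Q, S} → ad | adS | ah | d | da | hG.
G: inherits non-unit rules of {G} → da | hG.
Q: inherits non-unit rules of {G, Q} → adS | ah | d | da | hG.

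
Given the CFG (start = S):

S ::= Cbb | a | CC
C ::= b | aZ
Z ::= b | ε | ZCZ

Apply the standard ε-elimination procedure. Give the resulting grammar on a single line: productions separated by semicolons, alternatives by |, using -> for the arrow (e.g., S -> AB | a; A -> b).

Nullable set: {Z}.
C -> aZ: Z nullable, giving a | aZ.
Drop Z -> ε.
Z -> ZCZ: Z, Z nullable, giving C | CZ | ZC | ZCZ.
Unchanged (no nullable symbols): S -> CC; S -> Cbb; S -> a; C -> b; Z -> b.

S -> a | CC | Cbb; C -> a | b | aZ; Z -> C | b | CZ | ZC | ZCZ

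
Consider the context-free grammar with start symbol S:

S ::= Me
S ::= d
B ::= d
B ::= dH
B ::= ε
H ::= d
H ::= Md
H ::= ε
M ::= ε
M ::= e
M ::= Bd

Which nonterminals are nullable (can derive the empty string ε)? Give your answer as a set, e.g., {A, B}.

Directly nullable (have an ε-rule): {B, H, M}.
Not nullable: S — each has a terminal in every rule's right-hand side or depends on a non-nullable symbol.

{B, H, M}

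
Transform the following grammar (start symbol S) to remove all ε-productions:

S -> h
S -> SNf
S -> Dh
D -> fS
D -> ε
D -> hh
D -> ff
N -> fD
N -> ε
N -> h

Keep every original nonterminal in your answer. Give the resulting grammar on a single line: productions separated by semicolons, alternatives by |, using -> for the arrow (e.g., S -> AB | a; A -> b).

Nullable set: {D, N}.
S -> Dh: D nullable, giving Dh | h.
S -> SNf: N nullable, giving SNf | Sf.
Drop D -> ε.
Drop N -> ε.
N -> fD: D nullable, giving f | fD.
Unchanged (no nullable symbols): S -> h; D -> fS; D -> ff; D -> hh; N -> h.

S -> h | Dh | Sf | SNf; D -> fS | ff | hh; N -> f | h | fD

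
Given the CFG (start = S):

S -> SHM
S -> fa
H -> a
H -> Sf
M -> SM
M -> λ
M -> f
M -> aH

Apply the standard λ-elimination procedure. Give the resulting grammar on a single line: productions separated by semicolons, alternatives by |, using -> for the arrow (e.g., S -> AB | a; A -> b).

Nullable set: {M}.
S -> SHM: M nullable, giving SH | SHM.
Drop M -> λ.
M -> SM: M nullable, giving S | SM.
Unchanged (no nullable symbols): S -> fa; H -> Sf; H -> a; M -> aH; M -> f.

S -> SH | fa | SHM; H -> a | Sf; M -> S | f | SM | aH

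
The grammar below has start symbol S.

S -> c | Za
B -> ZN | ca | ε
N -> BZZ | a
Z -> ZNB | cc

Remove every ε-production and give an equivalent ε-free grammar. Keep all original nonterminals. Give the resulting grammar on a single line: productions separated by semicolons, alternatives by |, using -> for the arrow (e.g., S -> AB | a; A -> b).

Nullable set: {B}.
Drop B -> ε.
N -> BZZ: B nullable, giving BZZ | ZZ.
Z -> ZNB: B nullable, giving ZN | ZNB.
Unchanged (no nullable symbols): S -> Za; S -> c; B -> ZN; B -> ca; N -> a; Z -> cc.

S -> c | Za; B -> ZN | ca; N -> a | ZZ | BZZ; Z -> ZN | cc | ZNB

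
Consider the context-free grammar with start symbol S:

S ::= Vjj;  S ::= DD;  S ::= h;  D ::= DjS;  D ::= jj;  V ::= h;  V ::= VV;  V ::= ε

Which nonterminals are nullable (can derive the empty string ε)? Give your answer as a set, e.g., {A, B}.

Directly nullable (have an ε-rule): {V}.
Not nullable: D, S — each has a terminal in every rule's right-hand side or depends on a non-nullable symbol.

{V}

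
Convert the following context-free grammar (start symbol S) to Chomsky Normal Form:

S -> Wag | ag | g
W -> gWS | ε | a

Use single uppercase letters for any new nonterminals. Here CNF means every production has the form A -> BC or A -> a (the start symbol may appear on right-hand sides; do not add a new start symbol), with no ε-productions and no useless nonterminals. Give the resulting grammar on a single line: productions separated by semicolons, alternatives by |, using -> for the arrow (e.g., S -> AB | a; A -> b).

Nullable: {W}; after ε-elimination: S -> g | ag | Wag; W -> a | gS | gWS.
No unit productions to eliminate.
TERM: introduce A -> a, B -> g and substitute in every rule of length ≥2.
BIN: S -> WAB becomes S -> WC, C -> AB; W -> BWS becomes W -> BD, D -> WS.

S -> g | AB | WC; A -> a; B -> g; C -> AB; D -> WS; W -> a | BD | BS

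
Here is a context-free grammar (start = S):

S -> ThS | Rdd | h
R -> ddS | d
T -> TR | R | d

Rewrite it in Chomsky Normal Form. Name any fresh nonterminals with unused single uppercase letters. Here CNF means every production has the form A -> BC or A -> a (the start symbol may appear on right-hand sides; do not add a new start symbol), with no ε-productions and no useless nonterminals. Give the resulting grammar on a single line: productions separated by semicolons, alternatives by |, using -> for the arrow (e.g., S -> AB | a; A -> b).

S -> h | RD | TE; A -> d; B -> h; C -> AS; D -> AA; E -> BS; F -> AS; R -> d | AC; T -> d | AF | TR

No ε-productions.
After unit-elimination: S -> h | Rdd | ThS; R -> d | ddS; T -> d | TR | ddS.
TERM: introduce A -> d, B -> h and substitute in every rule of length ≥2.
BIN: R -> AAS becomes R -> AC, C -> AS; S -> RAA becomes S -> RD, D -> AA; S -> TBS becomes S -> TE, E -> BS; T -> AAS becomes T -> AF, F -> AS.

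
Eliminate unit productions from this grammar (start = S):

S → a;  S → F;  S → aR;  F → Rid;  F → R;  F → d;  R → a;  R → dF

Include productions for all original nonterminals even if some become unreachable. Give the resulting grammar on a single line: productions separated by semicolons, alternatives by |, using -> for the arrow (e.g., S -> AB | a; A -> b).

Unit productions: F->R, S->F.
Unit pairs (A ⇒* B via units): (F,R), (S,F), (S,R).
S: inherits non-unit rules of {F, R, S} → Rid | a | aR | d | dF.
F: inherits non-unit rules of {F, R} → Rid | a | d | dF.
R: inherits non-unit rules of {R} → a | dF.

S -> a | d | aR | dF | Rid; F -> a | d | dF | Rid; R -> a | dF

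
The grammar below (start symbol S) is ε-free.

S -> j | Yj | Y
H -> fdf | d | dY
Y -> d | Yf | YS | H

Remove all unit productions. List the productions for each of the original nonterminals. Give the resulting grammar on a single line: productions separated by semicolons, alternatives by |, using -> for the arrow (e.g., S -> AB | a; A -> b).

S -> d | j | YS | Yf | Yj | dY | fdf; H -> d | dY | fdf; Y -> d | YS | Yf | dY | fdf

Unit productions: S->Y, Y->H.
Unit pairs (A ⇒* B via units): (S,H), (S,Y), (Y,H).
S: inherits non-unit rules of {H, S, Y} → YS | Yf | Yj | d | dY | fdf | j.
H: inherits non-unit rules of {H} → d | dY | fdf.
Y: inherits non-unit rules of {H, Y} → YS | Yf | d | dY | fdf.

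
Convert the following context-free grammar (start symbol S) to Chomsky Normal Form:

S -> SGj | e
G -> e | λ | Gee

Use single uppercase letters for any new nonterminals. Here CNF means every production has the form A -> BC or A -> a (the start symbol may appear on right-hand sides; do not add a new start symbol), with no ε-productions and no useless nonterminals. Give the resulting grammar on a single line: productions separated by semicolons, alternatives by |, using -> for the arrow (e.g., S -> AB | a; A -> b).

Nullable: {G}; after ε-elimination: S -> e | Sj | SGj; G -> e | ee | Gee.
No unit productions to eliminate.
TERM: introduce A -> e, B -> j and substitute in every rule of length ≥2.
BIN: G -> GAA becomes G -> GC, C -> AA; S -> SGB becomes S -> SD, D -> GB.

S -> e | SB | SD; A -> e; B -> j; C -> AA; D -> GB; G -> e | AA | GC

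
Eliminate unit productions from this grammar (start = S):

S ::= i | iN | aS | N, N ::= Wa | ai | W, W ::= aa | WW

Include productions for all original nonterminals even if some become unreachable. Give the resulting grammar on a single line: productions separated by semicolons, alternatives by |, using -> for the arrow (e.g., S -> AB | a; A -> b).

S -> i | WW | Wa | aS | aa | ai | iN; N -> WW | Wa | aa | ai; W -> WW | aa

Unit productions: N->W, S->N.
Unit pairs (A ⇒* B via units): (N,W), (S,N), (S,W).
S: inherits non-unit rules of {N, S, W} → WW | Wa | aS | aa | ai | i | iN.
N: inherits non-unit rules of {N, W} → WW | Wa | aa | ai.
W: inherits non-unit rules of {W} → WW | aa.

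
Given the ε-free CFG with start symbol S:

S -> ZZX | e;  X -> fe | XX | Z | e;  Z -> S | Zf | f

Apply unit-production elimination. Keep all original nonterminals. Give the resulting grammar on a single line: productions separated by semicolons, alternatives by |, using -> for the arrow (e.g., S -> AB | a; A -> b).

S -> e | ZZX; X -> e | f | XX | Zf | fe | ZZX; Z -> e | f | Zf | ZZX

Unit productions: X->Z, Z->S.
Unit pairs (A ⇒* B via units): (X,S), (X,Z), (Z,S).
S: inherits non-unit rules of {S} → ZZX | e.
X: inherits non-unit rules of {S, X, Z} → XX | ZZX | Zf | e | f | fe.
Z: inherits non-unit rules of {S, Z} → ZZX | Zf | e | f.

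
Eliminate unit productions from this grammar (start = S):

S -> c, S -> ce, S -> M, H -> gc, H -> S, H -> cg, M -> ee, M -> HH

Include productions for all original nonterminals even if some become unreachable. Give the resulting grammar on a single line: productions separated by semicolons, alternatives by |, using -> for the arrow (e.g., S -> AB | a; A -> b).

Unit productions: H->S, S->M.
Unit pairs (A ⇒* B via units): (H,M), (H,S), (S,M).
S: inherits non-unit rules of {M, S} → HH | c | ce | ee.
H: inherits non-unit rules of {H, M, S} → HH | c | ce | cg | ee | gc.
M: inherits non-unit rules of {M} → HH | ee.

S -> c | HH | ce | ee; H -> c | HH | ce | cg | ee | gc; M -> HH | ee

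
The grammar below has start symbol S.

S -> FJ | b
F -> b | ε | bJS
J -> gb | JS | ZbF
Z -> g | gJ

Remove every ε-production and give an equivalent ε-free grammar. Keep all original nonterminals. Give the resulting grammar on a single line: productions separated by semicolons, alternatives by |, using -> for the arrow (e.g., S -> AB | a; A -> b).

S -> J | b | FJ; F -> b | bJS; J -> JS | Zb | gb | ZbF; Z -> g | gJ

Nullable set: {F}.
S -> FJ: F nullable, giving FJ | J.
Drop F -> ε.
J -> ZbF: F nullable, giving Zb | ZbF.
Unchanged (no nullable symbols): S -> b; F -> b; F -> bJS; J -> JS; J -> gb; Z -> g; Z -> gJ.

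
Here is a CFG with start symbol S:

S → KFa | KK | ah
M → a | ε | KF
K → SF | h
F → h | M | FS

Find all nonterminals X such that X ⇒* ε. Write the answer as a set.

{F, M}

Directly nullable (have an ε-rule): {M}.
F is nullable via F -> M (every symbol on the right is already known nullable).
Not nullable: K, S — each has a terminal in every rule's right-hand side or depends on a non-nullable symbol.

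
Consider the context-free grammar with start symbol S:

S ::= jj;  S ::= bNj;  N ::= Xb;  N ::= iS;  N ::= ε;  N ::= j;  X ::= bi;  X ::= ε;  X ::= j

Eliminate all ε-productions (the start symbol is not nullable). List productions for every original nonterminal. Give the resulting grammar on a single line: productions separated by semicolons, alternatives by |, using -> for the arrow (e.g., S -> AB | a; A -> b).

S -> bj | jj | bNj; N -> b | j | Xb | iS; X -> j | bi

Nullable set: {N, X}.
S -> bNj: N nullable, giving bNj | bj.
Drop N -> ε.
N -> Xb: X nullable, giving Xb | b.
Drop X -> ε.
Unchanged (no nullable symbols): S -> jj; N -> iS; N -> j; X -> bi; X -> j.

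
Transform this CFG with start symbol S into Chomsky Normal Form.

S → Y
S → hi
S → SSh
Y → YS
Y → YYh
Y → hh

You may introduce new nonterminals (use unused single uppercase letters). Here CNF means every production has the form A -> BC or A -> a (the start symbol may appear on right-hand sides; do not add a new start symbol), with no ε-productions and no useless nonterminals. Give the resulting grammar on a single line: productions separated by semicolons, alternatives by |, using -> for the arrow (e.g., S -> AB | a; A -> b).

S -> AA | AB | SC | YD | YS; A -> h; B -> i; C -> SA; D -> YA; E -> YA; Y -> AA | YE | YS

No ε-productions.
After unit-elimination: S -> YS | hh | hi | SSh | YYh; Y -> YS | hh | YYh.
TERM: introduce A -> h, B -> i and substitute in every rule of length ≥2.
BIN: S -> SSA becomes S -> SC, C -> SA; S -> YYA becomes S -> YD, D -> YA; Y -> YYA becomes Y -> YE, E -> YA.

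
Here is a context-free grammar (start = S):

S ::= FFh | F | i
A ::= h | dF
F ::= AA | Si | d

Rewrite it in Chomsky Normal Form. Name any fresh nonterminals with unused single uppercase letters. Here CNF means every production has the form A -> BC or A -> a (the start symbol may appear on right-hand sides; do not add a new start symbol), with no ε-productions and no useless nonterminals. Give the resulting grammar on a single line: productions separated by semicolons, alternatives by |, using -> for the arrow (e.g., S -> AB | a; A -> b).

No ε-productions.
After unit-elimination: S -> d | i | AA | Si | FFh; A -> h | dF; F -> d | AA | Si.
TERM: introduce B -> d, D -> h, C -> i and substitute in every rule of length ≥2.
BIN: S -> FFD becomes S -> FE, E -> FD.

S -> d | i | AA | FE | SC; A -> h | BF; B -> d; C -> i; D -> h; E -> FD; F -> d | AA | SC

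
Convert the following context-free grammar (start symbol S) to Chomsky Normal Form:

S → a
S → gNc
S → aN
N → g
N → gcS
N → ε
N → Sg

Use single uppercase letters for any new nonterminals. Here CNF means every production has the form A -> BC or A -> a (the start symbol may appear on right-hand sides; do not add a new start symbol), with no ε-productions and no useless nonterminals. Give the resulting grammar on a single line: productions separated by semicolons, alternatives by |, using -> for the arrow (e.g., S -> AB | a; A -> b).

S -> a | AB | AE | CN; A -> g; B -> c; C -> a; D -> BS; E -> NB; N -> g | AD | SA

Nullable: {N}; after ε-elimination: S -> a | aN | gc | gNc; N -> g | Sg | gcS.
No unit productions to eliminate.
TERM: introduce C -> a, B -> c, A -> g and substitute in every rule of length ≥2.
BIN: N -> ABS becomes N -> AD, D -> BS; S -> ANB becomes S -> AE, E -> NB.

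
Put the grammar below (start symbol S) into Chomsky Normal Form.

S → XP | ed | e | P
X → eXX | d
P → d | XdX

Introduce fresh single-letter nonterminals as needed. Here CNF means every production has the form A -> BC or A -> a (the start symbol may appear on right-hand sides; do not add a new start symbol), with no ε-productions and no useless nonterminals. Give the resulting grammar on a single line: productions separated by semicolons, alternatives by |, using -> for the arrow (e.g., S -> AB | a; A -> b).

S -> d | e | BA | XD | XP; A -> d; B -> e; C -> AX; D -> AX; E -> XX; P -> d | XC; X -> d | BE

No ε-productions.
After unit-elimination: S -> d | e | XP | ed | XdX; P -> d | XdX; X -> d | eXX.
TERM: introduce A -> d, B -> e and substitute in every rule of length ≥2.
BIN: P -> XAX becomes P -> XC, C -> AX; S -> XAX becomes S -> XD, D -> AX; X -> BXX becomes X -> BE, E -> XX.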